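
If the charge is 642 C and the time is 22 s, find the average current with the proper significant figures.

average current = 642 C ÷ 22 s = 29.1818181818… A.
642 has 3 significant figures; 22 has 2.
Division/multiplication keeps the fewest: 2 significant figures.
Rounded: 29 A.

29 A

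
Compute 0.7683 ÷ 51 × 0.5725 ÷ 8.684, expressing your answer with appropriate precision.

9.9 × 10⁻⁴

0.7683 ÷ 51 × 0.5725 ÷ 8.684 = 0.000993153399084…
Multiplication/division keeps the fewest significant figures: 0.7683 → 4 s.f., 51 → 2 s.f., 0.5725 → 4 s.f., 8.684 → 4 s.f.; limit is 2.
Rounded to 2 significant figures: 9.9 × 10⁻⁴.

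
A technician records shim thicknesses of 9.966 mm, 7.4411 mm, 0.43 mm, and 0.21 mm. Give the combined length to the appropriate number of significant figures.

9.966 mm + 7.4411 mm + 0.43 mm + 0.21 mm = 18.0471 mm.
Addition/subtraction keeps the fewest decimal places: 9.966 → 3 decimal places, 7.4411 → 4 decimal places, 0.43 → 2 decimal places, 0.21 → 2 decimal places; limit is 2.
Rounded to 2 decimal places: 18.05 mm.

18.05 mm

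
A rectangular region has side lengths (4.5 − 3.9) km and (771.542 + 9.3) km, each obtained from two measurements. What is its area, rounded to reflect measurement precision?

5 × 10² km²

4.5 − 3.9 = 0.6, limited to 1 d.p. → 1 s.f.; 771.542 + 9.3 = 780.842, limited to 1 d.p. → 4 s.f.
Carrying full precision, 0.6 × 780.842 = 468.5052; keep min(1, 4) = 1 s.f.
Rounded to 1 significant figure: 5 × 10² km².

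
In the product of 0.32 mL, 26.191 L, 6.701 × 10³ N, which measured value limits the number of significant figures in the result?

0.32 mL

0.32 mL → 2 s.f.; 26.191 L → 5 s.f.; 6.701 × 10³ N → 4 s.f.
The fewest is 2 significant figures, from 0.32 mL.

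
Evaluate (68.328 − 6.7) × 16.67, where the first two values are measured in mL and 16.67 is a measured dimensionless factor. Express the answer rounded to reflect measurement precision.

68.328 mL − 6.7 mL = 61.628 mL; the difference is limited to 1 decimal place (3 s.f.).
Carrying full precision, 61.628 × 16.67 = 1027.33876 mL; 16.67 has 4 s.f., so the result keeps min(3, 4) = 3 s.f.
Rounded to 3 significant figures: 1.03 × 10³ mL.

1.03 × 10³ mL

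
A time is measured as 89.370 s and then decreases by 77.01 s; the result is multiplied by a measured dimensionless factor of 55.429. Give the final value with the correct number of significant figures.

685.1 s

89.370 s − 77.01 s = 12.360 s; the difference is limited to 2 decimal places (4 s.f.).
Carrying full precision, 12.360 × 55.429 = 685.10244 s; 55.429 has 5 s.f., so the result keeps min(4, 5) = 4 s.f.
Rounded to 4 significant figures: 685.1 s.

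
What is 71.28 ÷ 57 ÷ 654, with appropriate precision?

71.28 ÷ 57 ÷ 654 = 0.00191211974891…
Multiplication/division keeps the fewest significant figures: 71.28 → 4 s.f., 57 → 2 s.f., 654 → 3 s.f.; limit is 2.
Rounded to 2 significant figures: 0.0019.

0.0019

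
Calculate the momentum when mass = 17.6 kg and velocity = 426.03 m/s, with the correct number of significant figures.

7.50 × 10³ kg·m/s

momentum = 17.6 kg × 426.03 m/s = 7498.128 kg·m/s.
17.6 has 3 significant figures; 426.03 has 5.
Division/multiplication keeps the fewest: 3 significant figures.
Rounded: 7.50 × 10³ kg·m/s.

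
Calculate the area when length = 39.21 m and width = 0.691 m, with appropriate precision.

area = 39.21 m × 0.691 m = 27.09411 m².
39.21 has 4 significant figures; 0.691 has 3.
Division/multiplication keeps the fewest: 3 significant figures.
Rounded: 27.1 m².

27.1 m²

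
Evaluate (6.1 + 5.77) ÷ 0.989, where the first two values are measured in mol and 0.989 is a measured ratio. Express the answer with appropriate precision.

12.0 mol

6.1 mol + 5.77 mol = 11.87 mol; the sum is limited to 1 decimal place (3 s.f.).
Carrying full precision, 11.87 ÷ 0.989 = 12.0020222447… mol; 0.989 has 3 s.f., so the result keeps min(3, 3) = 3 s.f.
Rounded to 3 significant figures: 12.0 mol.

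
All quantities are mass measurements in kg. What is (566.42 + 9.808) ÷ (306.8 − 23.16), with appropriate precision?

566.42 + 9.808 = 576.228, limited to 2 d.p. → 5 s.f.; 306.8 − 23.16 = 283.64, limited to 1 d.p. → 4 s.f.
Carrying full precision, 576.228 ÷ 283.64 = 2.03154703145…; keep min(5, 4) = 4 s.f.
Rounded to 4 significant figures: 2.032.

2.032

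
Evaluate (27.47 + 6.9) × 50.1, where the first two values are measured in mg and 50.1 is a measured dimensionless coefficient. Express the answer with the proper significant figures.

1.72 × 10³ mg

27.47 mg + 6.9 mg = 34.37 mg; the sum is limited to 1 decimal place (3 s.f.).
Carrying full precision, 34.37 × 50.1 = 1721.937 mg; 50.1 has 3 s.f., so the result keeps min(3, 3) = 3 s.f.
Rounded to 3 significant figures: 1.72 × 10³ mg.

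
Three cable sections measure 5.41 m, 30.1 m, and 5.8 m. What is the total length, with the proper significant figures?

5.41 m + 30.1 m + 5.8 m = 41.31 m.
Addition/subtraction keeps the fewest decimal places: 5.41 → 2 decimal places, 30.1 → 1 decimal place, 5.8 → 1 decimal place; limit is 1.
Rounded to 1 decimal place: 41.3 m.

41.3 m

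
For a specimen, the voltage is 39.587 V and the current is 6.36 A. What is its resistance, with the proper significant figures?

6.22 Ω

resistance = 39.587 V ÷ 6.36 A = 6.22437106918… Ω.
39.587 has 5 significant figures; 6.36 has 3.
Division/multiplication keeps the fewest: 3 significant figures.
Rounded: 6.22 Ω.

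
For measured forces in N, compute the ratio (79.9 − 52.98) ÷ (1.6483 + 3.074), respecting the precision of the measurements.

79.9 − 52.98 = 26.92, limited to 1 d.p. → 3 s.f.; 1.6483 + 3.074 = 4.7223, limited to 3 d.p. → 4 s.f.
Carrying full precision, 26.92 ÷ 4.7223 = 5.70061198992…; keep min(3, 4) = 3 s.f.
Rounded to 3 significant figures: 5.70.

5.70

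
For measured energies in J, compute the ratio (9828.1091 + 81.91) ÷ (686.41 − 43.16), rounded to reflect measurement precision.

9828.1091 + 81.91 = 9910.0191, limited to 2 d.p. → 6 s.f.; 686.41 − 43.16 = 643.25, limited to 2 d.p. → 5 s.f.
Carrying full precision, 9910.0191 ÷ 643.25 = 15.4061703848…; keep min(6, 5) = 5 s.f.
Rounded to 5 significant figures: 15.406.

15.406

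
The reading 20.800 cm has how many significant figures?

5

20.800: trailing zeros after a decimal point are significant; zeros between nonzero digits are significant.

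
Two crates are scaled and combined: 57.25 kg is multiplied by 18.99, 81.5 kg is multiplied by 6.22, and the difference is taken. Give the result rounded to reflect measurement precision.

580. kg

57.25 × 18.99 = 1087.1775 → 1087 kg (4 s.f., last digit at the 10^0 place).
81.5 × 6.22 = 506.93 → 507 kg (3 s.f., last digit at the 10^0 place).
Difference: 580.2475 kg; keep the coarser place, 10^0.
Result: 580. kg.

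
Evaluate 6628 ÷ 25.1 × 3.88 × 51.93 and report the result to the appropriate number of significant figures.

6628 ÷ 25.1 × 3.88 × 51.93 = 53205.7814821…
Multiplication/division keeps the fewest significant figures: 6628 → 4 s.f., 25.1 → 3 s.f., 3.88 → 3 s.f., 51.93 → 4 s.f.; limit is 3.
Rounded to 3 significant figures: 5.32 × 10^4.

5.32 × 10^4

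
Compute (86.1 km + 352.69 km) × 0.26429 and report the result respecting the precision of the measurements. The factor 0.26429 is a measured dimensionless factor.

86.1 km + 352.69 km = 438.79 km; the sum is limited to 1 decimal place (4 s.f.).
Carrying full precision, 438.79 × 0.26429 = 115.9678091 km; 0.26429 has 5 s.f., so the result keeps min(4, 5) = 4 s.f.
Rounded to 4 significant figures: 116.0 km.

116.0 km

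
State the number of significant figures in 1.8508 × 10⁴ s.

1.8508 × 10⁴: in scientific notation every digit of the coefficient is significant.

5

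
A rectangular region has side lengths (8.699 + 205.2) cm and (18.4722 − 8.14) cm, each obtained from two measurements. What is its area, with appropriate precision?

8.699 + 205.2 = 213.899, limited to 1 d.p. → 4 s.f.; 18.4722 − 8.14 = 10.3322, limited to 2 d.p. → 4 s.f.
Carrying full precision, 213.899 × 10.3322 = 2210.0472478; keep min(4, 4) = 4 s.f.
Rounded to 4 significant figures: 2.210 × 10³ cm².

2.210 × 10³ cm²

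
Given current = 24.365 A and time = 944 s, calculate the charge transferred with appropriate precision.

charge transferred = 24.365 A × 944 s = 23000.56 C.
24.365 has 5 significant figures; 944 has 3.
Division/multiplication keeps the fewest: 3 significant figures.
Rounded: 2.30 × 10^4 C.

2.30 × 10^4 C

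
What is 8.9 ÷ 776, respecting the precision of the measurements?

8.9 ÷ 776 = 0.0114690721649…
Multiplication/division keeps the fewest significant figures: 8.9 → 2 s.f., 776 → 3 s.f.; limit is 2.
Rounded to 2 significant figures: 0.011.

0.011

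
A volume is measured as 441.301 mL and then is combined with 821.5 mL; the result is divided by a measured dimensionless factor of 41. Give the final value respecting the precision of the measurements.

441.301 mL + 821.5 mL = 1262.801 mL; the sum is limited to 1 decimal place (5 s.f.).
Carrying full precision, 1262.801 ÷ 41 = 30.8000243902… mL; 41 has 2 s.f., so the result keeps min(5, 2) = 2 s.f.
Rounded to 2 significant figures: 31 mL.

31 mL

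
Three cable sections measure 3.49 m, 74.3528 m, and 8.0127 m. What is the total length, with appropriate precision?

85.86 m

3.49 m + 74.3528 m + 8.0127 m = 85.8555 m.
Addition/subtraction keeps the fewest decimal places: 3.49 → 2 decimal places, 74.3528 → 4 decimal places, 8.0127 → 4 decimal places; limit is 2.
Rounded to 2 decimal places: 85.86 m.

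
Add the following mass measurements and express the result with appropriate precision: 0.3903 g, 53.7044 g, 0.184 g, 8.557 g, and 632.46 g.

0.3903 g + 53.7044 g + 0.184 g + 8.557 g + 632.46 g = 695.2957 g.
Addition/subtraction keeps the fewest decimal places: 0.3903 → 4 decimal places, 53.7044 → 4 decimal places, 0.184 → 3 decimal places, 8.557 → 3 decimal places, 632.46 → 2 decimal places; limit is 2.
Rounded to 2 decimal places: 695.30 g.

695.30 g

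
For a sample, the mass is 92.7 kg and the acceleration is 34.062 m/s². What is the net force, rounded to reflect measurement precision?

3.16 × 10³ N

net force = 92.7 kg × 34.062 m/s² = 3157.5474 N.
92.7 has 3 significant figures; 34.062 has 5.
Division/multiplication keeps the fewest: 3 significant figures.
Rounded: 3.16 × 10³ N.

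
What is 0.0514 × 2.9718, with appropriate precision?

0.153

0.0514 × 2.9718 = 0.15275052
Multiplication/division keeps the fewest significant figures: 0.0514 → 3 s.f., 2.9718 → 5 s.f.; limit is 3.
Rounded to 3 significant figures: 0.153.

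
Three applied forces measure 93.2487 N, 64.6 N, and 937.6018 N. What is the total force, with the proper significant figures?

93.2487 N + 64.6 N + 937.6018 N = 1095.4505 N.
Addition/subtraction keeps the fewest decimal places: 93.2487 → 4 decimal places, 64.6 → 1 decimal place, 937.6018 → 4 decimal places; limit is 1.
Rounded to 1 decimal place: 1095.5 N.

1095.5 N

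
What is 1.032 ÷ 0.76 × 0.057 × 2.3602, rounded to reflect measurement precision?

0.18

1.032 ÷ 0.76 × 0.057 × 2.3602 = 0.18267948
Multiplication/division keeps the fewest significant figures: 1.032 → 4 s.f., 0.76 → 2 s.f., 0.057 → 2 s.f., 2.3602 → 5 s.f.; limit is 2.
Rounded to 2 significant figures: 0.18.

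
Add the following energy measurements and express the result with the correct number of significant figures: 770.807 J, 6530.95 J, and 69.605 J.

770.807 J + 6530.95 J + 69.605 J = 7371.362 J.
Addition/subtraction keeps the fewest decimal places: 770.807 → 3 decimal places, 6530.95 → 2 decimal places, 69.605 → 3 decimal places; limit is 2.
Rounded to 2 decimal places: 7371.36 J.

7371.36 J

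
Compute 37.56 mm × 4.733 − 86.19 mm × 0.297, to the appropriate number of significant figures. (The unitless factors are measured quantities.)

37.56 × 4.733 = 177.77148 → 177.8 mm (4 s.f., last digit at the 10^-1 place).
86.19 × 0.297 = 25.59843 → 25.6 mm (3 s.f., last digit at the 10^-1 place).
Difference: 152.17305 mm; keep the coarser place, 10^-1.
Result: 152.2 mm.

152.2 mm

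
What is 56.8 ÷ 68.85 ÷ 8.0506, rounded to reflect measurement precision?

0.102

56.8 ÷ 68.85 ÷ 8.0506 = 0.102474578862…
Multiplication/division keeps the fewest significant figures: 56.8 → 3 s.f., 68.85 → 4 s.f., 8.0506 → 5 s.f.; limit is 3.
Rounded to 3 significant figures: 0.102.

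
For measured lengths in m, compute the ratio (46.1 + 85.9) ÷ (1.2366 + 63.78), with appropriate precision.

46.1 + 85.9 = 132.0, limited to 1 d.p. → 4 s.f.; 1.2366 + 63.78 = 65.0166, limited to 2 d.p. → 4 s.f.
Carrying full precision, 132.0 ÷ 65.0166 = 2.03025073597…; keep min(4, 4) = 4 s.f.
Rounded to 4 significant figures: 2.030.

2.030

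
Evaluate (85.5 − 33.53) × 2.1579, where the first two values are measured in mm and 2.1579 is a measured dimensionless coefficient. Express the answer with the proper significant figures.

112 mm

85.5 mm − 33.53 mm = 51.97 mm; the difference is limited to 1 decimal place (3 s.f.).
Carrying full precision, 51.97 × 2.1579 = 112.146063 mm; 2.1579 has 5 s.f., so the result keeps min(3, 5) = 3 s.f.
Rounded to 3 significant figures: 112 mm.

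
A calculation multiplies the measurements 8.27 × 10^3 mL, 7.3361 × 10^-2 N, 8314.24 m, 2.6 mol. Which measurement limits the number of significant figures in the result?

2.6 mol

8.27 × 10^3 mL → 3 s.f.; 7.3361 × 10^-2 N → 5 s.f.; 8314.24 m → 6 s.f.; 2.6 mol → 2 s.f.
The fewest is 2 significant figures, from 2.6 mol.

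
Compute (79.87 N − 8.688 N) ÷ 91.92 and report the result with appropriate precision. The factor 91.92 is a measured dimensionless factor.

79.87 N − 8.688 N = 71.182 N; the difference is limited to 2 decimal places (4 s.f.).
Carrying full precision, 71.182 ÷ 91.92 = 0.774390774587… N; 91.92 has 4 s.f., so the result keeps min(4, 4) = 4 s.f.
Rounded to 4 significant figures: 0.7744 N.

0.7744 N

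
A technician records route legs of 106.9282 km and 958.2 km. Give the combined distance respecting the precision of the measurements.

106.9282 km + 958.2 km = 1065.1282 km.
Addition/subtraction keeps the fewest decimal places: 106.9282 → 4 decimal places, 958.2 → 1 decimal place; limit is 1.
Rounded to 1 decimal place: 1065.1 km.

1065.1 km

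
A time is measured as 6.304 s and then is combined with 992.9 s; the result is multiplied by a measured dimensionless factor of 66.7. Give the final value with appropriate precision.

6.66 × 10^4 s

6.304 s + 992.9 s = 999.204 s; the sum is limited to 1 decimal place (4 s.f.).
Carrying full precision, 999.204 × 66.7 = 66646.9068 s; 66.7 has 3 s.f., so the result keeps min(4, 3) = 3 s.f.
Rounded to 3 significant figures: 6.66 × 10^4 s.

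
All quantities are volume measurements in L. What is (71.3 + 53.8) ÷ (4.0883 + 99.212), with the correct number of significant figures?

1.211

71.3 + 53.8 = 125.1, limited to 1 d.p. → 4 s.f.; 4.0883 + 99.212 = 103.3003, limited to 3 d.p. → 6 s.f.
Carrying full precision, 125.1 ÷ 103.3003 = 1.21103230097…; keep min(4, 6) = 4 s.f.
Rounded to 4 significant figures: 1.211.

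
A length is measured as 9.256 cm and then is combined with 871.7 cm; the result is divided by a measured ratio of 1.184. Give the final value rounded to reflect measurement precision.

9.256 cm + 871.7 cm = 880.956 cm; the sum is limited to 1 decimal place (4 s.f.).
Carrying full precision, 880.956 ÷ 1.184 = 744.050675676… cm; 1.184 has 4 s.f., so the result keeps min(4, 4) = 4 s.f.
Rounded to 4 significant figures: 744.1 cm.

744.1 cm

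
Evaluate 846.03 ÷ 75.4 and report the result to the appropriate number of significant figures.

11.2

846.03 ÷ 75.4 = 11.2205570292…
Multiplication/division keeps the fewest significant figures: 846.03 → 5 s.f., 75.4 → 3 s.f.; limit is 3.
Rounded to 3 significant figures: 11.2.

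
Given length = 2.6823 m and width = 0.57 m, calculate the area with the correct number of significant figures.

area = 2.6823 m × 0.57 m = 1.528911 m².
2.6823 has 5 significant figures; 0.57 has 2.
Division/multiplication keeps the fewest: 2 significant figures.
Rounded: 1.5 m².

1.5 m²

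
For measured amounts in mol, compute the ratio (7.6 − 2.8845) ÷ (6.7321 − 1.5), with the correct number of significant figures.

0.90

7.6 − 2.8845 = 4.7155, limited to 1 d.p. → 2 s.f.; 6.7321 − 1.5 = 5.2321, limited to 1 d.p. → 2 s.f.
Carrying full precision, 4.7155 ÷ 5.2321 = 0.901263355058…; keep min(2, 2) = 2 s.f.
Rounded to 2 significant figures: 0.90.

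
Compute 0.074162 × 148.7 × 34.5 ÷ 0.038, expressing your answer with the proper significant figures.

0.074162 × 148.7 × 34.5 ÷ 0.038 = 10012.1627447…
Multiplication/division keeps the fewest significant figures: 0.074162 → 5 s.f., 148.7 → 4 s.f., 34.5 → 3 s.f., 0.038 → 2 s.f.; limit is 2.
Rounded to 2 significant figures: 1.0 × 10⁴.

1.0 × 10⁴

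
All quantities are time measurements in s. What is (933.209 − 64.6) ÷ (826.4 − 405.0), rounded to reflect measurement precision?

933.209 − 64.6 = 868.609, limited to 1 d.p. → 4 s.f.; 826.4 − 405.0 = 421.4, limited to 1 d.p. → 4 s.f.
Carrying full precision, 868.609 ÷ 421.4 = 2.06124584718…; keep min(4, 4) = 4 s.f.
Rounded to 4 significant figures: 2.061.

2.061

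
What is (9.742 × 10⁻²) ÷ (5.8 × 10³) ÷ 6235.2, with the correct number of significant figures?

(9.742 × 10⁻²) ÷ (5.8 × 10³) ÷ 6235.2 = 2.69382725881 × 10^-9…
Multiplication/division keeps the fewest significant figures: 9.742 × 10⁻² → 4 s.f., 5.8 × 10³ → 2 s.f., 6235.2 → 5 s.f.; limit is 2.
Rounded to 2 significant figures: 2.7 × 10⁻⁹.

2.7 × 10⁻⁹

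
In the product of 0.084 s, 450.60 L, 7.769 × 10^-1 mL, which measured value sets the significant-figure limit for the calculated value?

0.084 s → 2 s.f.; 450.60 L → 5 s.f.; 7.769 × 10^-1 mL → 4 s.f.
The fewest is 2 significant figures, from 0.084 s.

0.084 s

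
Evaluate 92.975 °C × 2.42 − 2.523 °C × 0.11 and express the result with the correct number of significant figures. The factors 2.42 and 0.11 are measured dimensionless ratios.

225 °C

92.975 × 2.42 = 224.9995 → 225 °C (3 s.f., last digit at the 10^0 place).
2.523 × 0.11 = 0.27753 → 0.28 °C (2 s.f., last digit at the 10^-2 place).
Difference: 224.72197 °C; keep the coarser place, 10^0.
Result: 225 °C.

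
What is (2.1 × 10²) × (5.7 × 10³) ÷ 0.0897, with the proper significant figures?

(2.1 × 10²) × (5.7 × 10³) ÷ 0.0897 = 13344481.6054…
Multiplication/division keeps the fewest significant figures: 2.1 × 10² → 2 s.f., 5.7 × 10³ → 2 s.f., 0.0897 → 3 s.f.; limit is 2.
Rounded to 2 significant figures: 1.3 × 10⁷.

1.3 × 10⁷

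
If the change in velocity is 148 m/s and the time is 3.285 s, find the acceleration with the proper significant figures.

acceleration = 148 m/s ÷ 3.285 s = 45.0532724505… m/s².
148 has 3 significant figures; 3.285 has 4.
Division/multiplication keeps the fewest: 3 significant figures.
Rounded: 45.1 m/s².

45.1 m/s²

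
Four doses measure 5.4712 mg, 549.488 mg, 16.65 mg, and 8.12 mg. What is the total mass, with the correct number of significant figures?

579.73 mg

5.4712 mg + 549.488 mg + 16.65 mg + 8.12 mg = 579.7292 mg.
Addition/subtraction keeps the fewest decimal places: 5.4712 → 4 decimal places, 549.488 → 3 decimal places, 16.65 → 2 decimal places, 8.12 → 2 decimal places; limit is 2.
Rounded to 2 decimal places: 579.73 mg.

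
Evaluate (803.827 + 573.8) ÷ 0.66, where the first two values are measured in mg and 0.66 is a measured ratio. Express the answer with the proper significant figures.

2.1 × 10³ mg

803.827 mg + 573.8 mg = 1377.627 mg; the sum is limited to 1 decimal place (5 s.f.).
Carrying full precision, 1377.627 ÷ 0.66 = 2087.31363636… mg; 0.66 has 2 s.f., so the result keeps min(5, 2) = 2 s.f.
Rounded to 2 significant figures: 2.1 × 10³ mg.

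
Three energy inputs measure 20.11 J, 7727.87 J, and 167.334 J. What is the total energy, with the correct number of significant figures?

7915.31 J

20.11 J + 7727.87 J + 167.334 J = 7915.314 J.
Addition/subtraction keeps the fewest decimal places: 20.11 → 2 decimal places, 7727.87 → 2 decimal places, 167.334 → 3 decimal places; limit is 2.
Rounded to 2 decimal places: 7915.31 J.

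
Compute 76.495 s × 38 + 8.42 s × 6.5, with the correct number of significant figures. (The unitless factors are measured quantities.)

76.495 × 38 = 2906.81 → 2.9 × 10^3 s (2 s.f., last digit at the 10^2 place).
8.42 × 6.5 = 54.73 → 55 s (2 s.f., last digit at the 10^0 place).
Sum: 2961.54 s; keep the coarser place, 10^2.
Result: 3.0 × 10^3 s.

3.0 × 10^3 s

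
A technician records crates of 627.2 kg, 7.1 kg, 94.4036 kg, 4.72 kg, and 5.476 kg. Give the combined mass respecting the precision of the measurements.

627.2 kg + 7.1 kg + 94.4036 kg + 4.72 kg + 5.476 kg = 738.8996 kg.
Addition/subtraction keeps the fewest decimal places: 627.2 → 1 decimal place, 7.1 → 1 decimal place, 94.4036 → 4 decimal places, 4.72 → 2 decimal places, 5.476 → 3 decimal places; limit is 1.
Rounded to 1 decimal place: 738.9 kg.

738.9 kg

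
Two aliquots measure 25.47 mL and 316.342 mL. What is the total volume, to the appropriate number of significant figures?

25.47 mL + 316.342 mL = 341.812 mL.
Addition/subtraction keeps the fewest decimal places: 25.47 → 2 decimal places, 316.342 → 3 decimal places; limit is 2.
Rounded to 2 decimal places: 341.81 mL.

341.81 mL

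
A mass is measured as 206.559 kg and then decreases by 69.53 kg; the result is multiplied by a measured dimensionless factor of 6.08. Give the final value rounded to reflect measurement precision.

833 kg

206.559 kg − 69.53 kg = 137.029 kg; the difference is limited to 2 decimal places (5 s.f.).
Carrying full precision, 137.029 × 6.08 = 833.13632 kg; 6.08 has 3 s.f., so the result keeps min(5, 3) = 3 s.f.
Rounded to 3 significant figures: 833 kg.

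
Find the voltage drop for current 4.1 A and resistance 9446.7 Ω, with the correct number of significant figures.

3.9 × 10⁴ V

voltage drop = 4.1 A × 9446.7 Ω = 38731.47 V.
4.1 has 2 significant figures; 9446.7 has 5.
Division/multiplication keeps the fewest: 2 significant figures.
Rounded: 3.9 × 10⁴ V.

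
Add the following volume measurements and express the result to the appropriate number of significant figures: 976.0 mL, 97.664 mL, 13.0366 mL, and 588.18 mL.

1674.9 mL

976.0 mL + 97.664 mL + 13.0366 mL + 588.18 mL = 1674.8806 mL.
Addition/subtraction keeps the fewest decimal places: 976.0 → 1 decimal place, 97.664 → 3 decimal places, 13.0366 → 4 decimal places, 588.18 → 2 decimal places; limit is 1.
Rounded to 1 decimal place: 1674.9 mL.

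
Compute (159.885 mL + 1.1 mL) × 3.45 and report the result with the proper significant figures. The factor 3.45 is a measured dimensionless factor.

159.885 mL + 1.1 mL = 160.985 mL; the sum is limited to 1 decimal place (4 s.f.).
Carrying full precision, 160.985 × 3.45 = 555.39825 mL; 3.45 has 3 s.f., so the result keeps min(4, 3) = 3 s.f.
Rounded to 3 significant figures: 555 mL.

555 mL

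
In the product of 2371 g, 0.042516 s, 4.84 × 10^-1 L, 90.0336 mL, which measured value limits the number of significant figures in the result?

2371 g → 4 s.f.; 0.042516 s → 5 s.f.; 4.84 × 10^-1 L → 3 s.f.; 90.0336 mL → 6 s.f.
The fewest is 3 significant figures, from 4.84 × 10^-1 L.

4.84 × 10^-1 L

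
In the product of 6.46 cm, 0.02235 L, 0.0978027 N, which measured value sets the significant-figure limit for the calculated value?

6.46 cm → 3 s.f.; 0.02235 L → 4 s.f.; 0.0978027 N → 6 s.f.
The fewest is 3 significant figures, from 6.46 cm.

6.46 cm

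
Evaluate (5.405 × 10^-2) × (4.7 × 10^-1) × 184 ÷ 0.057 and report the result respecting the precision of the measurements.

82

(5.405 × 10^-2) × (4.7 × 10^-1) × 184 ÷ 0.057 = 82.0042807018…
Multiplication/division keeps the fewest significant figures: 5.405 × 10^-2 → 4 s.f., 4.7 × 10^-1 → 2 s.f., 184 → 3 s.f., 0.057 → 2 s.f.; limit is 2.
Rounded to 2 significant figures: 82.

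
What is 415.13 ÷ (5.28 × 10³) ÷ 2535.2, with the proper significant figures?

3.10 × 10⁻⁵

415.13 ÷ (5.28 × 10³) ÷ 2535.2 = 0.0000310125852243…
Multiplication/division keeps the fewest significant figures: 415.13 → 5 s.f., 5.28 × 10³ → 3 s.f., 2535.2 → 5 s.f.; limit is 3.
Rounded to 3 significant figures: 3.10 × 10⁻⁵.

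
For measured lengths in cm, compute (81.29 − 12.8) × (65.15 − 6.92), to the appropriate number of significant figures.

81.29 − 12.8 = 68.49, limited to 1 d.p. → 3 s.f.; 65.15 − 6.92 = 58.23, limited to 2 d.p. → 4 s.f.
Carrying full precision, 68.49 × 58.23 = 3988.1727; keep min(3, 4) = 3 s.f.
Rounded to 3 significant figures: 3.99 × 10^3 cm².

3.99 × 10^3 cm²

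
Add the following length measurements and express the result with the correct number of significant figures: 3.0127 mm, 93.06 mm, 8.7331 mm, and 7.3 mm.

3.0127 mm + 93.06 mm + 8.7331 mm + 7.3 mm = 112.1058 mm.
Addition/subtraction keeps the fewest decimal places: 3.0127 → 4 decimal places, 93.06 → 2 decimal places, 8.7331 → 4 decimal places, 7.3 → 1 decimal place; limit is 1.
Rounded to 1 decimal place: 112.1 mm.

112.1 mm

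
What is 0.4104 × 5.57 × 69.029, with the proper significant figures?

158

0.4104 × 5.57 × 69.029 = 157.795323912
Multiplication/division keeps the fewest significant figures: 0.4104 → 4 s.f., 5.57 → 3 s.f., 69.029 → 5 s.f.; limit is 3.
Rounded to 3 significant figures: 158.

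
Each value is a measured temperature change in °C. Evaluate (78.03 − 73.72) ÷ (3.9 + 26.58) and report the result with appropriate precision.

0.141

78.03 − 73.72 = 4.31, limited to 2 d.p. → 3 s.f.; 3.9 + 26.58 = 30.48, limited to 1 d.p. → 3 s.f.
Carrying full precision, 4.31 ÷ 30.48 = 0.141404199475…; keep min(3, 3) = 3 s.f.
Rounded to 3 significant figures: 0.141.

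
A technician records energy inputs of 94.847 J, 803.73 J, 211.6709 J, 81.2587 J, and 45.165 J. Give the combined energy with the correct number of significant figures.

1.23667 × 10^3 J

94.847 J + 803.73 J + 211.6709 J + 81.2587 J + 45.165 J = 1236.6716 J.
Addition/subtraction keeps the fewest decimal places: 94.847 → 3 decimal places, 803.73 → 2 decimal places, 211.6709 → 4 decimal places, 81.2587 → 4 decimal places, 45.165 → 3 decimal places; limit is 2.
Rounded to 2 decimal places: 1.23667 × 10^3 J.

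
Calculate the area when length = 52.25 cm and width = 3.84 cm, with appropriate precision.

area = 52.25 cm × 3.84 cm = 200.64 cm².
52.25 has 4 significant figures; 3.84 has 3.
Division/multiplication keeps the fewest: 3 significant figures.
Rounded: 201 cm².

201 cm²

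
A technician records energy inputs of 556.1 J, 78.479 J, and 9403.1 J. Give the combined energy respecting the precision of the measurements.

10037.7 J

556.1 J + 78.479 J + 9403.1 J = 10037.679 J.
Addition/subtraction keeps the fewest decimal places: 556.1 → 1 decimal place, 78.479 → 3 decimal places, 9403.1 → 1 decimal place; limit is 1.
Rounded to 1 decimal place: 10037.7 J.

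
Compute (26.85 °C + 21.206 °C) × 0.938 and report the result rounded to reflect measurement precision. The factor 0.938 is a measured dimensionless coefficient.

45.1 °C

26.85 °C + 21.206 °C = 48.056 °C; the sum is limited to 2 decimal places (4 s.f.).
Carrying full precision, 48.056 × 0.938 = 45.076528 °C; 0.938 has 3 s.f., so the result keeps min(4, 3) = 3 s.f.
Rounded to 3 significant figures: 45.1 °C.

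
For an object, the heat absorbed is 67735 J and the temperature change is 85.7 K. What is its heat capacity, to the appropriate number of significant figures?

heat capacity = 67735 J ÷ 85.7 K = 790.373395566… J/K.
67735 has 5 significant figures; 85.7 has 3.
Division/multiplication keeps the fewest: 3 significant figures.
Rounded: 790. J/K.

790. J/K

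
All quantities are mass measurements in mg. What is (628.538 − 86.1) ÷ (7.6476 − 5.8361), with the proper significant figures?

628.538 − 86.1 = 542.438, limited to 1 d.p. → 4 s.f.; 7.6476 − 5.8361 = 1.8115, limited to 4 d.p. → 5 s.f.
Carrying full precision, 542.438 ÷ 1.8115 = 299.44134695…; keep min(4, 5) = 4 s.f.
Rounded to 4 significant figures: 299.4.

299.4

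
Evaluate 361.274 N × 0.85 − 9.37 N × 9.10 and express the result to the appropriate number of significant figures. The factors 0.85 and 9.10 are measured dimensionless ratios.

2.2 × 10^2 N

361.274 × 0.85 = 307.0829 → 3.1 × 10^2 N (2 s.f., last digit at the 10^1 place).
9.37 × 9.10 = 85.267 → 85.3 N (3 s.f., last digit at the 10^-1 place).
Difference: 221.8159 N; keep the coarser place, 10^1.
Result: 2.2 × 10^2 N.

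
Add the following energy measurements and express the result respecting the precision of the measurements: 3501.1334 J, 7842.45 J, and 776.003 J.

3501.1334 J + 7842.45 J + 776.003 J = 12119.5864 J.
Addition/subtraction keeps the fewest decimal places: 3501.1334 → 4 decimal places, 7842.45 → 2 decimal places, 776.003 → 3 decimal places; limit is 2.
Rounded to 2 decimal places: 12119.59 J.

12119.59 J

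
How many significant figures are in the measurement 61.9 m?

61.9: every digit is nonzero and significant.

3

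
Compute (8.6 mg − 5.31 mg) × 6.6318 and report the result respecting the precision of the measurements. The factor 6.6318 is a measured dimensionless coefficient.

8.6 mg − 5.31 mg = 3.29 mg; the difference is limited to 1 decimal place (2 s.f.).
Carrying full precision, 3.29 × 6.6318 = 21.818622 mg; 6.6318 has 5 s.f., so the result keeps min(2, 5) = 2 s.f.
Rounded to 2 significant figures: 22 mg.

22 mg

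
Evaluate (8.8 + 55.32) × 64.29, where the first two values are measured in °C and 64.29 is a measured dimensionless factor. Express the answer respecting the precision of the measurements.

8.8 °C + 55.32 °C = 64.12 °C; the sum is limited to 1 decimal place (3 s.f.).
Carrying full precision, 64.12 × 64.29 = 4122.2748 °C; 64.29 has 4 s.f., so the result keeps min(3, 4) = 3 s.f.
Rounded to 3 significant figures: 4.12 × 10³ °C.

4.12 × 10³ °C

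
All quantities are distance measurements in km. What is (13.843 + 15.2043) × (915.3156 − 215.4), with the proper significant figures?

13.843 + 15.2043 = 29.0473, limited to 3 d.p. → 5 s.f.; 915.3156 − 215.4 = 699.9156, limited to 1 d.p. → 4 s.f.
Carrying full precision, 29.0473 × 699.9156 = 20330.6584079…; keep min(5, 4) = 4 s.f.
Rounded to 4 significant figures: 2.033 × 10⁴ km².

2.033 × 10⁴ km²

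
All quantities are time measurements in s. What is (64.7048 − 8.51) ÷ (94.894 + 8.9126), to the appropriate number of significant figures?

64.7048 − 8.51 = 56.1948, limited to 2 d.p. → 4 s.f.; 94.894 + 8.9126 = 103.8066, limited to 3 d.p. → 6 s.f.
Carrying full precision, 56.1948 ÷ 103.8066 = 0.541341301998…; keep min(4, 6) = 4 s.f.
Rounded to 4 significant figures: 0.5413.

0.5413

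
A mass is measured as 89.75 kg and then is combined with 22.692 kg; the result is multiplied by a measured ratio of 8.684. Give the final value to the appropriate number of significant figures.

976.4 kg

89.75 kg + 22.692 kg = 112.442 kg; the sum is limited to 2 decimal places (5 s.f.).
Carrying full precision, 112.442 × 8.684 = 976.446328 kg; 8.684 has 4 s.f., so the result keeps min(5, 4) = 4 s.f.
Rounded to 4 significant figures: 976.4 kg.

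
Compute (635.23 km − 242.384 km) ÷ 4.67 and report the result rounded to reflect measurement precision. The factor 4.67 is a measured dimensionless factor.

84.1 km

635.23 km − 242.384 km = 392.846 km; the difference is limited to 2 decimal places (5 s.f.).
Carrying full precision, 392.846 ÷ 4.67 = 84.1211991435… km; 4.67 has 3 s.f., so the result keeps min(5, 3) = 3 s.f.
Rounded to 3 significant figures: 84.1 km.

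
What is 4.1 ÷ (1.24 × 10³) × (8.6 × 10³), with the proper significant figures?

28

4.1 ÷ (1.24 × 10³) × (8.6 × 10³) = 28.435483871…
Multiplication/division keeps the fewest significant figures: 4.1 → 2 s.f., 1.24 × 10³ → 3 s.f., 8.6 × 10³ → 2 s.f.; limit is 2.
Rounded to 2 significant figures: 28.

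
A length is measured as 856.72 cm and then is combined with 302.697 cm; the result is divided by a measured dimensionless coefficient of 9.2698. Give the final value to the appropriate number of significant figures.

856.72 cm + 302.697 cm = 1159.417 cm; the sum is limited to 2 decimal places (6 s.f.).
Carrying full precision, 1159.417 ÷ 9.2698 = 125.074651017… cm; 9.2698 has 5 s.f., so the result keeps min(6, 5) = 5 s.f.
Rounded to 5 significant figures: 1.2507 × 10² cm.

1.2507 × 10² cm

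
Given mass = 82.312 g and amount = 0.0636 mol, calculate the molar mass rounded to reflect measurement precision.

molar mass = 82.312 g ÷ 0.0636 mol = 1294.21383648… g/mol.
82.312 has 5 significant figures; 0.0636 has 3.
Division/multiplication keeps the fewest: 3 significant figures.
Rounded: 1.29 × 10³ g/mol.

1.29 × 10³ g/mol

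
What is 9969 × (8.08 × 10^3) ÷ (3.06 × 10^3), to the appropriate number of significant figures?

2.63 × 10^4

9969 × (8.08 × 10^3) ÷ (3.06 × 10^3) = 26323.372549…
Multiplication/division keeps the fewest significant figures: 9969 → 4 s.f., 8.08 × 10^3 → 3 s.f., 3.06 × 10^3 → 3 s.f.; limit is 3.
Rounded to 3 significant figures: 2.63 × 10^4.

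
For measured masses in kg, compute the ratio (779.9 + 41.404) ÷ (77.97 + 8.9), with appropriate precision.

779.9 + 41.404 = 821.304, limited to 1 d.p. → 4 s.f.; 77.97 + 8.9 = 86.87, limited to 1 d.p. → 3 s.f.
Carrying full precision, 821.304 ÷ 86.87 = 9.45440313112…; keep min(4, 3) = 3 s.f.
Rounded to 3 significant figures: 9.45.

9.45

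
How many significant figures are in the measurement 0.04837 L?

0.04837: leading zeros are not significant.

4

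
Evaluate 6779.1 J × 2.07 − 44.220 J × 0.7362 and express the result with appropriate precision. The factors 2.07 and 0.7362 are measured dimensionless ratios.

6779.1 × 2.07 = 14032.737 → 1.40 × 10^4 J (3 s.f., last digit at the 10^2 place).
44.220 × 0.7362 = 32.554764 → 32.55 J (4 s.f., last digit at the 10^-2 place).
Difference: 14000.182236 J; keep the coarser place, 10^2.
Result: 1.40 × 10^4 J.

1.40 × 10^4 J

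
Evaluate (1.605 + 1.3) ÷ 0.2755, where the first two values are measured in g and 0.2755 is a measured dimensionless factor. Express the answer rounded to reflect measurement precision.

11 g

1.605 g + 1.3 g = 2.905 g; the sum is limited to 1 decimal place (2 s.f.).
Carrying full precision, 2.905 ÷ 0.2755 = 10.5444646098… g; 0.2755 has 4 s.f., so the result keeps min(2, 4) = 2 s.f.
Rounded to 2 significant figures: 11 g.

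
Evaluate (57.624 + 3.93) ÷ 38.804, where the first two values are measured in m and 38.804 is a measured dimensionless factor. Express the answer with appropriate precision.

57.624 m + 3.93 m = 61.554 m; the sum is limited to 2 decimal places (4 s.f.).
Carrying full precision, 61.554 ÷ 38.804 = 1.58627976497… m; 38.804 has 5 s.f., so the result keeps min(4, 5) = 4 s.f.
Rounded to 4 significant figures: 1.586 m.

1.586 m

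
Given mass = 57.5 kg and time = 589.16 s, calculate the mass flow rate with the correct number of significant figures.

0.0976 kg/s

mass flow rate = 57.5 kg ÷ 589.16 s = 0.0975965781791… kg/s.
57.5 has 3 significant figures; 589.16 has 5.
Division/multiplication keeps the fewest: 3 significant figures.
Rounded: 0.0976 kg/s.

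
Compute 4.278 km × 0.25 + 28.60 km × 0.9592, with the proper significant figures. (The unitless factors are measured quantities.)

28.5 km

4.278 × 0.25 = 1.0695 → 1.1 km (2 s.f., last digit at the 10^-1 place).
28.60 × 0.9592 = 27.43312 → 27.43 km (4 s.f., last digit at the 10^-2 place).
Sum: 28.50262 km; keep the coarser place, 10^-1.
Result: 28.5 km.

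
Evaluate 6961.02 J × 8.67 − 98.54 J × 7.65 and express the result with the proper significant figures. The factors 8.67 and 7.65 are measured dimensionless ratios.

6961.02 × 8.67 = 60352.0434 → 6.04 × 10^4 J (3 s.f., last digit at the 10^2 place).
98.54 × 7.65 = 753.831 → 754 J (3 s.f., last digit at the 10^0 place).
Difference: 59598.2124 J; keep the coarser place, 10^2.
Result: 5.96 × 10^4 J.

5.96 × 10^4 J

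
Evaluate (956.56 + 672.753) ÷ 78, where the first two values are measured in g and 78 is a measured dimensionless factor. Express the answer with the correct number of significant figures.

21 g

956.56 g + 672.753 g = 1629.313 g; the sum is limited to 2 decimal places (6 s.f.).
Carrying full precision, 1629.313 ÷ 78 = 20.8886282051… g; 78 has 2 s.f., so the result keeps min(6, 2) = 2 s.f.
Rounded to 2 significant figures: 21 g.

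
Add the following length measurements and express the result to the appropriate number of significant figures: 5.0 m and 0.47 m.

5.0 m + 0.47 m = 5.47 m.
Addition/subtraction keeps the fewest decimal places: 5.0 → 1 decimal place, 0.47 → 2 decimal places; limit is 1.
Rounded to 1 decimal place: 5.5 m.

5.5 m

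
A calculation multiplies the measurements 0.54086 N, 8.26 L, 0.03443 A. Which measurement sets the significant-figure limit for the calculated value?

0.54086 N → 5 s.f.; 8.26 L → 3 s.f.; 0.03443 A → 4 s.f.
The fewest is 3 significant figures, from 8.26 L.

8.26 L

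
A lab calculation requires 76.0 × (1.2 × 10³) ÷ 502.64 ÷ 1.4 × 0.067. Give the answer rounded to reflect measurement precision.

76.0 × (1.2 × 10³) ÷ 502.64 ÷ 1.4 × 0.067 = 8.68329505923…
Multiplication/division keeps the fewest significant figures: 76.0 → 3 s.f., 1.2 × 10³ → 2 s.f., 502.64 → 5 s.f., 1.4 → 2 s.f., 0.067 → 2 s.f.; limit is 2.
Rounded to 2 significant figures: 8.7.

8.7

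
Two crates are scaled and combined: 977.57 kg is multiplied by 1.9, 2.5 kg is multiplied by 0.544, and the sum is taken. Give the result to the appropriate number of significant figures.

1.9 × 10^3 kg

977.57 × 1.9 = 1857.383 → 1.9 × 10^3 kg (2 s.f., last digit at the 10^2 place).
2.5 × 0.544 = 1.36 → 1.4 kg (2 s.f., last digit at the 10^-1 place).
Sum: 1858.743 kg; keep the coarser place, 10^2.
Result: 1.9 × 10^3 kg.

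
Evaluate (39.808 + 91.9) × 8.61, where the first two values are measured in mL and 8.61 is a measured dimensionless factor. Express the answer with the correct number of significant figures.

1.13 × 10^3 mL

39.808 mL + 91.9 mL = 131.708 mL; the sum is limited to 1 decimal place (4 s.f.).
Carrying full precision, 131.708 × 8.61 = 1134.00588 mL; 8.61 has 3 s.f., so the result keeps min(4, 3) = 3 s.f.
Rounded to 3 significant figures: 1.13 × 10^3 mL.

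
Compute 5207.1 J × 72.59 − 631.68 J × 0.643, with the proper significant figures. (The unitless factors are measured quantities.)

5207.1 × 72.59 = 377983.389 → 3.780 × 10^5 J (4 s.f., last digit at the 10^2 place).
631.68 × 0.643 = 406.17024 → 406 J (3 s.f., last digit at the 10^0 place).
Difference: 377577.21876 J; keep the coarser place, 10^2.
Result: 3.776 × 10^5 J.

3.776 × 10^5 J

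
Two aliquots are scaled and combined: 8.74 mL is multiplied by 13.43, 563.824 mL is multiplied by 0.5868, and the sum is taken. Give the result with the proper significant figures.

448 mL

8.74 × 13.43 = 117.3782 → 117 mL (3 s.f., last digit at the 10^0 place).
563.824 × 0.5868 = 330.8519232 → 330.9 mL (4 s.f., last digit at the 10^-1 place).
Sum: 448.2301232 mL; keep the coarser place, 10^0.
Result: 448 mL.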